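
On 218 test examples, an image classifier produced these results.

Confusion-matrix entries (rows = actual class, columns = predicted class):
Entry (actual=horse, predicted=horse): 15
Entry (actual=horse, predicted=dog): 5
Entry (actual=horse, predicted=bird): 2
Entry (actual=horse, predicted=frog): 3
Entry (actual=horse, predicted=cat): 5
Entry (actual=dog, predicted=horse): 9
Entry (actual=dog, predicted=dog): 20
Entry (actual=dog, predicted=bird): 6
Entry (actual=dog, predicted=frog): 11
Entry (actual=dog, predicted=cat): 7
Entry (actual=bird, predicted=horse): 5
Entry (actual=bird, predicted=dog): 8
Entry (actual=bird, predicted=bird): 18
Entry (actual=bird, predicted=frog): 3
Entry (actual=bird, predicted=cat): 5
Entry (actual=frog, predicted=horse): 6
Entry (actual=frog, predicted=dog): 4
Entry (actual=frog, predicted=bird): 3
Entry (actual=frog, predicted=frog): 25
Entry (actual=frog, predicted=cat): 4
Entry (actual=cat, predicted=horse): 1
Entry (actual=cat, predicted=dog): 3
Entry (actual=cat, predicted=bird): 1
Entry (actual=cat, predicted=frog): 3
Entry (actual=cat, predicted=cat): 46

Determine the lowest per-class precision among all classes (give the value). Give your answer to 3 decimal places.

Per-class precision (TP/(TP+FP)):
  horse: TP=15, FP=9+5+6+1=21 → 15/36 = 0.4167
  dog: TP=20, FP=5+8+4+3=20 → 20/40 = 0.5000
  bird: TP=18, FP=2+6+3+1=12 → 18/30 = 0.6000
  frog: TP=25, FP=3+11+3+3=20 → 25/45 = 0.5556
  cat: TP=46, FP=5+7+5+4=21 → 46/67 = 0.6866
Lowest is class 'horse' with precision = 0.417.

0.417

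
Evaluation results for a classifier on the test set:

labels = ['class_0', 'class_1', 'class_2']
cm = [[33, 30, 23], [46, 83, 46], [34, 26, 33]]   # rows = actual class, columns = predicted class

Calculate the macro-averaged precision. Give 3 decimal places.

Per-class precision (TP/(TP+FP)):
  class_0: TP=33, FP=46+34=80 → 33/113 = 0.2920
  class_1: TP=83, FP=30+26=56 → 83/139 = 0.5971
  class_2: TP=33, FP=23+46=69 → 33/102 = 0.3235
Macro-precision = mean = (0.2920 + 0.5971 + 0.3235) / 3 = 0.404

0.404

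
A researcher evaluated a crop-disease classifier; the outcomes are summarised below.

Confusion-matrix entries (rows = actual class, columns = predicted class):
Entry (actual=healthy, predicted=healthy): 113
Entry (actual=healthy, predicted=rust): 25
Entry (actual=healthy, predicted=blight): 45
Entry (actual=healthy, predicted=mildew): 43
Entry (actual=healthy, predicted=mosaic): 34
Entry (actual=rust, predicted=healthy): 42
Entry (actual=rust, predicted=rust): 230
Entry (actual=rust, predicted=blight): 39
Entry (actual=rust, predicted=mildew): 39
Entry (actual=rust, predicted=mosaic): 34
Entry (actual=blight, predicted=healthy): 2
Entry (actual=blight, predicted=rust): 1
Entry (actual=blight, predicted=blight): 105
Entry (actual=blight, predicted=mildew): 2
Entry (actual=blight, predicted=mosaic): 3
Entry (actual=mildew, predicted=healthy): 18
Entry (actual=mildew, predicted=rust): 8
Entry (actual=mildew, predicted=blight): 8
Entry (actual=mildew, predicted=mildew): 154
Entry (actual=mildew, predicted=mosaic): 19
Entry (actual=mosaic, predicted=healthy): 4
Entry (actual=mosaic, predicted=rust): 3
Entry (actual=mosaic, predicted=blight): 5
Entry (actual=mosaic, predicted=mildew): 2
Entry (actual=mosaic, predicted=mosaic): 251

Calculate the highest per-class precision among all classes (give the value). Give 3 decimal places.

0.861

Per-class precision (TP/(TP+FP)):
  healthy: TP=113, FP=42+2+18+4=66 → 113/179 = 0.6313
  rust: TP=230, FP=25+1+8+3=37 → 230/267 = 0.8614
  blight: TP=105, FP=45+39+8+5=97 → 105/202 = 0.5198
  mildew: TP=154, FP=43+39+2+2=86 → 154/240 = 0.6417
  mosaic: TP=251, FP=34+34+3+19=90 → 251/341 = 0.7361
Highest is class 'rust' with precision = 0.861.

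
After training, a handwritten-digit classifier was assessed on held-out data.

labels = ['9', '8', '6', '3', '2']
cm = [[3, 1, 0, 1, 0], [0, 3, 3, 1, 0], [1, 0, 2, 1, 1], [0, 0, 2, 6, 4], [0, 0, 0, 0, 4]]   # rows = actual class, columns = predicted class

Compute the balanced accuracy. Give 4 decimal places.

0.5857

Balanced accuracy = mean of per-class recall.
  9: recall = 3/5 = 0.60000
  8: recall = 3/7 = 0.42857
  6: recall = 2/5 = 0.40000
  3: recall = 6/12 = 0.50000
  2: recall = 4/4 = 1.00000
Mean = (0.60000 + 0.42857 + 0.40000 + 0.50000 + 1.00000) / 5 = 0.5857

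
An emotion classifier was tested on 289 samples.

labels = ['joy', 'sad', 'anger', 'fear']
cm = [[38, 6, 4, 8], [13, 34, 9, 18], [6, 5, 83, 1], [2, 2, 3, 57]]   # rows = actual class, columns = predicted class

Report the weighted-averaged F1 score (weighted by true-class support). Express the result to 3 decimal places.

0.724

Per-class F1 score (2·TP/(2·TP+FP+FN)):
  joy: TP=38, FP=13+6+2=21, FN=6+4+8=18 → 76/115 = 0.6609
  sad: TP=34, FP=6+5+2=13, FN=13+9+18=40 → 68/121 = 0.5620
  anger: TP=83, FP=4+9+3=16, FN=6+5+1=12 → 166/194 = 0.8557
  fear: TP=57, FP=8+18+1=27, FN=2+2+3=7 → 114/148 = 0.7703
Weighted-F1 score = Σ (supportᵢ/N)·F1 scoreᵢ with N=289: (56/289)·0.6609 + (74/289)·0.5620 + (95/289)·0.8557 + (64/289)·0.7703 = 0.724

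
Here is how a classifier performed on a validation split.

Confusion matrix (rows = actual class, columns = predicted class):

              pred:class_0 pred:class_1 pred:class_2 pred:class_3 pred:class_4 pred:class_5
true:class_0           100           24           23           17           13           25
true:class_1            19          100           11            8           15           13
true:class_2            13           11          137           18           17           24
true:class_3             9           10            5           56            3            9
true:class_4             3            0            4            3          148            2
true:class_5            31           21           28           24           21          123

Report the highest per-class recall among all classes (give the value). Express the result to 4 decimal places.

0.9250

Per-class recall (TP/(TP+FN)):
  class_0: TP=100, FN=24+23+17+13+25=102 → 100/202 = 0.49505
  class_1: TP=100, FN=19+11+8+15+13=66 → 100/166 = 0.60241
  class_2: TP=137, FN=13+11+18+17+24=83 → 137/220 = 0.62273
  class_3: TP=56, FN=9+10+5+3+9=36 → 56/92 = 0.60870
  class_4: TP=148, FN=3+0+4+3+2=12 → 148/160 = 0.92500
  class_5: TP=123, FN=31+21+28+24+21=125 → 123/248 = 0.49597
Highest is class 'class_4' with recall = 0.9250.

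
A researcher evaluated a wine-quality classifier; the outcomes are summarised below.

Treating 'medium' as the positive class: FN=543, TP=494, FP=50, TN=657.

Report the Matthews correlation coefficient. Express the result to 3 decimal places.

0.430

MCC = (TP·TN − FP·FN) / √((TP+FP)(TP+FN)(TN+FP)(TN+FN))
Numerator = 494·657 − 50·543 = 297408
Denominator = √(544·1037·707·1200) = √478606195200 = 691813.6998
MCC = 297408 / 691813.6998 = 0.430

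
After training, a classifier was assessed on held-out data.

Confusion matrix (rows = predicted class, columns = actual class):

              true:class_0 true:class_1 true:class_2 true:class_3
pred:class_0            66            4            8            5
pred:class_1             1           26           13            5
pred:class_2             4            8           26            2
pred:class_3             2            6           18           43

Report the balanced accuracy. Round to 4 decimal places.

0.6692

Balanced accuracy = mean of per-class recall.
  class_0: recall = 66/73 = 0.90411
  class_1: recall = 26/44 = 0.59091
  class_2: recall = 26/65 = 0.40000
  class_3: recall = 43/55 = 0.78182
Mean = (0.90411 + 0.59091 + 0.40000 + 0.78182) / 4 = 0.6692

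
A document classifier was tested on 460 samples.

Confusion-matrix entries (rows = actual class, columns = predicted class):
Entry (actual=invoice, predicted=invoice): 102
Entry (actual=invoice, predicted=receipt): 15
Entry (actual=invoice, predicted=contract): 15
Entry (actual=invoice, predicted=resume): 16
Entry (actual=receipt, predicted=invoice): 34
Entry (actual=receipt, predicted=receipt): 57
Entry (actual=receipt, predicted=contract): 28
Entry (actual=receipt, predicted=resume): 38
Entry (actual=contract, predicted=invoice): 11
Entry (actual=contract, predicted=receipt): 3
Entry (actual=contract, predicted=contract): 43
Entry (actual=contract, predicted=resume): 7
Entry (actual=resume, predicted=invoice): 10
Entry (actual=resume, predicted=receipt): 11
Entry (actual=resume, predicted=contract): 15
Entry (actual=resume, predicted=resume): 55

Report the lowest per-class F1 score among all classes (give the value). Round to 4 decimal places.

0.4691

Per-class F1 score (2·TP/(2·TP+FP+FN)):
  invoice: TP=102, FP=34+11+10=55, FN=15+15+16=46 → 204/305 = 0.66885
  receipt: TP=57, FP=15+3+11=29, FN=34+28+38=100 → 114/243 = 0.46914
  contract: TP=43, FP=15+28+15=58, FN=11+3+7=21 → 86/165 = 0.52121
  resume: TP=55, FP=16+38+7=61, FN=10+11+15=36 → 110/207 = 0.53140
Lowest is class 'receipt' with F1 score = 0.4691.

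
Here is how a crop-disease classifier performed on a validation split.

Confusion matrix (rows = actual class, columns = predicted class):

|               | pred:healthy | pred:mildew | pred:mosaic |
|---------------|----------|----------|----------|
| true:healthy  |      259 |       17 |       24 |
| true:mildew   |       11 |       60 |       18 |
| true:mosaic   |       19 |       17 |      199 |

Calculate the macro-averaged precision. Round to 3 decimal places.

Per-class precision (TP/(TP+FP)):
  healthy: TP=259, FP=11+19=30 → 259/289 = 0.8962
  mildew: TP=60, FP=17+17=34 → 60/94 = 0.6383
  mosaic: TP=199, FP=24+18=42 → 199/241 = 0.8257
Macro-precision = mean = (0.8962 + 0.6383 + 0.8257) / 3 = 0.787

0.787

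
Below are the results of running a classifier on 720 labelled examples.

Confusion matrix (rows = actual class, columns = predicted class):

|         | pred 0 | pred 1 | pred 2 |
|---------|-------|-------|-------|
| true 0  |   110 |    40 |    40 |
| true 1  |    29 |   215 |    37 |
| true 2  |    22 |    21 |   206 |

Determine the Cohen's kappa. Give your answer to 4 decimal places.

Observed agreement pₒ = trace/N = 531/720 = 0.73750
Expected agreement pₑ = Σ (rowᵢ·colᵢ)/N² = (190·161 + 281·276 + 249·283)/720² = 0.34455
κ = (pₒ − pₑ)/(1 − pₑ) = (0.73750 − 0.34455)/(1 − 0.34455) = 0.5995

0.5995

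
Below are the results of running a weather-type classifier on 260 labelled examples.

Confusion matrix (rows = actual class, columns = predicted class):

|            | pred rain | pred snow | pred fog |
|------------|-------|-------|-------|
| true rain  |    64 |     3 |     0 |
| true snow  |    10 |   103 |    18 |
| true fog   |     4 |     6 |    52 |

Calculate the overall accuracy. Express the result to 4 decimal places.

0.8423

Accuracy = trace / total = (64+103+52=219) / 260 = 219/260 = 0.8423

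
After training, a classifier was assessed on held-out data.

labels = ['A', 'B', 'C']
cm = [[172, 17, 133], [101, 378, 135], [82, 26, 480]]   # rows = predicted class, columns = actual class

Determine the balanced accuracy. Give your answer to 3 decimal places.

Balanced accuracy = mean of per-class recall.
  A: recall = 172/355 = 0.4845
  B: recall = 378/421 = 0.8979
  C: recall = 480/748 = 0.6417
Mean = (0.4845 + 0.8979 + 0.6417) / 3 = 0.675

0.675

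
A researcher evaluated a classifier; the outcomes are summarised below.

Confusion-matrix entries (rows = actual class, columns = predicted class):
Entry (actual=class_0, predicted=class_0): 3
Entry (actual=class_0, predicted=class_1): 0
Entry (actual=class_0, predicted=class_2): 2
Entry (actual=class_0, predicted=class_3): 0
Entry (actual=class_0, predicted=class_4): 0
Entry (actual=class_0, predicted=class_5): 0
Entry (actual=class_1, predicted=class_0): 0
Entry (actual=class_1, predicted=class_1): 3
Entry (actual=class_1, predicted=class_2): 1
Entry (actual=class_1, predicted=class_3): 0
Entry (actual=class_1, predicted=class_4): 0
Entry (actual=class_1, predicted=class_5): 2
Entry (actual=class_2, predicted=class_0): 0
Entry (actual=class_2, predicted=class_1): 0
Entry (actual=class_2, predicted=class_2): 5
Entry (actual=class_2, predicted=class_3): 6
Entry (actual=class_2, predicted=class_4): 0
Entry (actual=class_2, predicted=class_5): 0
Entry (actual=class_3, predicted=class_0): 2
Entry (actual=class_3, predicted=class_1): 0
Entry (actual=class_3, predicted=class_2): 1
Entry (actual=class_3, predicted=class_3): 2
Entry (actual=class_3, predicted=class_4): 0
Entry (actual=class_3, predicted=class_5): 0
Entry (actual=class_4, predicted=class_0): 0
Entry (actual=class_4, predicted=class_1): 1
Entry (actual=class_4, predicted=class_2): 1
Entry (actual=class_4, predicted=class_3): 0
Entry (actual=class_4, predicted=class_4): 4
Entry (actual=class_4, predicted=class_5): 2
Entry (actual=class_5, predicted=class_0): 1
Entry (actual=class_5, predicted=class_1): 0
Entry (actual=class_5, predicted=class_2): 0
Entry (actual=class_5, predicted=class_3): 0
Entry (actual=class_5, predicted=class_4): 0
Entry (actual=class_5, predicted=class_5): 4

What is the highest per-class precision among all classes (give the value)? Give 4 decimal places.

1.0000

Per-class precision (TP/(TP+FP)):
  class_0: TP=3, FP=0+0+2+0+1=3 → 3/6 = 0.50000
  class_1: TP=3, FP=0+0+0+1+0=1 → 3/4 = 0.75000
  class_2: TP=5, FP=2+1+1+1+0=5 → 5/10 = 0.50000
  class_3: TP=2, FP=0+0+6+0+0=6 → 2/8 = 0.25000
  class_4: TP=4, FP=0+0+0+0+0=0 → 4/4 = 1.00000
  class_5: TP=4, FP=0+2+0+0+2=4 → 4/8 = 0.50000
Highest is class 'class_4' with precision = 1.0000.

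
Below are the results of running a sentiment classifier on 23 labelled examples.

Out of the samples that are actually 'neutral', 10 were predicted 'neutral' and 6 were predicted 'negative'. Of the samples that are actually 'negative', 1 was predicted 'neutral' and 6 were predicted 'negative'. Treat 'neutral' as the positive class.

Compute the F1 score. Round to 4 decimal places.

0.7407

Precision = TP/(TP+FP) = 10/11 = 0.9091
Recall = TP/(TP+FN) = 10/16 = 0.6250
F1 = 2·TP/(2·TP+FP+FN) = 20/27 = 0.7407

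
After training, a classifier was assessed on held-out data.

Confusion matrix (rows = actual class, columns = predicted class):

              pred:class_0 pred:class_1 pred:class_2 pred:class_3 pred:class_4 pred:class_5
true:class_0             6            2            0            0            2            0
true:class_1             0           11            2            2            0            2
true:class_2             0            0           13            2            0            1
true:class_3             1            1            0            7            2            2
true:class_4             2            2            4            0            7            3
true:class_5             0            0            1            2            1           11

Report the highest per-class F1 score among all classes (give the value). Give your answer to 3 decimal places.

0.722

Per-class F1 score (2·TP/(2·TP+FP+FN)):
  class_0: TP=6, FP=0+0+1+2+0=3, FN=2+0+0+2+0=4 → 12/19 = 0.6316
  class_1: TP=11, FP=2+0+1+2+0=5, FN=0+2+2+0+2=6 → 22/33 = 0.6667
  class_2: TP=13, FP=0+2+0+4+1=7, FN=0+0+2+0+1=3 → 26/36 = 0.7222
  class_3: TP=7, FP=0+2+2+0+2=6, FN=1+1+0+2+2=6 → 14/26 = 0.5385
  class_4: TP=7, FP=2+0+0+2+1=5, FN=2+2+4+0+3=11 → 14/30 = 0.4667
  class_5: TP=11, FP=0+2+1+2+3=8, FN=0+0+1+2+1=4 → 22/34 = 0.6471
Highest is class 'class_2' with F1 score = 0.722.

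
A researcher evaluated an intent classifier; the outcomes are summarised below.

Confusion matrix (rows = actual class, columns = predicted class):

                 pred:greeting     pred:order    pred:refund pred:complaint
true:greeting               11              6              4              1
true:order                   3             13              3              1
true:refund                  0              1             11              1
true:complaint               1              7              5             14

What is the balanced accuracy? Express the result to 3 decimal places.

0.629

Balanced accuracy = mean of per-class recall.
  greeting: recall = 11/22 = 0.5000
  order: recall = 13/20 = 0.6500
  refund: recall = 11/13 = 0.8462
  complaint: recall = 14/27 = 0.5185
Mean = (0.5000 + 0.6500 + 0.8462 + 0.5185) / 4 = 0.629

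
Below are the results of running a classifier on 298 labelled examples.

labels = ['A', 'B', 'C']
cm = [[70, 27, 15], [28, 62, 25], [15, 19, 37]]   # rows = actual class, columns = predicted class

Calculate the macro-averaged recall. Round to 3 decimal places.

Per-class recall (TP/(TP+FN)):
  A: TP=70, FN=27+15=42 → 70/112 = 0.6250
  B: TP=62, FN=28+25=53 → 62/115 = 0.5391
  C: TP=37, FN=15+19=34 → 37/71 = 0.5211
Macro-recall = mean = (0.6250 + 0.5391 + 0.5211) / 3 = 0.562

0.562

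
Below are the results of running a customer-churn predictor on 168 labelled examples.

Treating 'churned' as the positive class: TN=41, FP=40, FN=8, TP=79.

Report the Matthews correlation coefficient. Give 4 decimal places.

0.4554

MCC = (TP·TN − FP·FN) / √((TP+FP)(TP+FN)(TN+FP)(TN+FN))
Numerator = 79·41 − 40·8 = 2919
Denominator = √(119·87·81·49) = √41091057 = 6410.2307
MCC = 2919 / 6410.2307 = 0.4554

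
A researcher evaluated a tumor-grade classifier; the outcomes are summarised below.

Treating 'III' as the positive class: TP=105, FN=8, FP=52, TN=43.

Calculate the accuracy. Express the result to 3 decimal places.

0.712

Accuracy = (TP+TN)/N = (105+43)/208 = 0.712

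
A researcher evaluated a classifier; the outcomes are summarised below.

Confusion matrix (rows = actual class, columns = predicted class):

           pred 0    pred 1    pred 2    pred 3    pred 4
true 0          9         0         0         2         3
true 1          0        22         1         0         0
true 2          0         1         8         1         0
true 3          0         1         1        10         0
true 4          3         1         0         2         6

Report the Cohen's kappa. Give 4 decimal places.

0.7095

Observed agreement pₒ = trace/N = 55/71 = 0.77465
Expected agreement pₑ = Σ (rowᵢ·colᵢ)/N² = (14·12 + 23·25 + 10·10 + 12·15 + 12·9)/71² = 0.22436
κ = (pₒ − pₑ)/(1 − pₑ) = (0.77465 − 0.22436)/(1 − 0.22436) = 0.7095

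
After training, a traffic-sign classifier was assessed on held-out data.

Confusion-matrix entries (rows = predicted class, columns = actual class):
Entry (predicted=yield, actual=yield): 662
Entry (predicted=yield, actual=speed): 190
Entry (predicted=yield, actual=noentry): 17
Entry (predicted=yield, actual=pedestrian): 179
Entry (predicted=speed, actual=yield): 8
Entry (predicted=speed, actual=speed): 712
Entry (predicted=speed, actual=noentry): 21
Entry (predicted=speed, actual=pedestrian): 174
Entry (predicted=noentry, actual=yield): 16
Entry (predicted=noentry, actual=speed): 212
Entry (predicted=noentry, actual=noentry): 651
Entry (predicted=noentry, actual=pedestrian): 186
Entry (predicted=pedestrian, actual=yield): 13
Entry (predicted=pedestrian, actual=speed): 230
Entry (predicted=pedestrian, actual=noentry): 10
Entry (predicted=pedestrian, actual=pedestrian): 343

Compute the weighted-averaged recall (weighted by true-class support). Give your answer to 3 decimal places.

0.653

Per-class recall (TP/(TP+FN)):
  yield: TP=662, FN=8+16+13=37 → 662/699 = 0.9471
  speed: TP=712, FN=190+212+230=632 → 712/1344 = 0.5298
  noentry: TP=651, FN=17+21+10=48 → 651/699 = 0.9313
  pedestrian: TP=343, FN=179+174+186=539 → 343/882 = 0.3889
Weighted-recall = Σ (supportᵢ/N)·recallᵢ with N=3624: (699/3624)·0.9471 + (1344/3624)·0.5298 + (699/3624)·0.9313 + (882/3624)·0.3889 = 0.653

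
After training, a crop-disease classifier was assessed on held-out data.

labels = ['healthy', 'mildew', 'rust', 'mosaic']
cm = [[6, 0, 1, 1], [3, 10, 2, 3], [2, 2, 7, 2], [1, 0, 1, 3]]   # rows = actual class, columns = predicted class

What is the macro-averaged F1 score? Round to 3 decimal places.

0.570

Per-class F1 score (2·TP/(2·TP+FP+FN)):
  healthy: TP=6, FP=3+2+1=6, FN=0+1+1=2 → 12/20 = 0.6000
  mildew: TP=10, FP=0+2+0=2, FN=3+2+3=8 → 20/30 = 0.6667
  rust: TP=7, FP=1+2+1=4, FN=2+2+2=6 → 14/24 = 0.5833
  mosaic: TP=3, FP=1+3+2=6, FN=1+0+1=2 → 6/14 = 0.4286
Macro-F1 score = mean = (0.6000 + 0.6667 + 0.5833 + 0.4286) / 4 = 0.570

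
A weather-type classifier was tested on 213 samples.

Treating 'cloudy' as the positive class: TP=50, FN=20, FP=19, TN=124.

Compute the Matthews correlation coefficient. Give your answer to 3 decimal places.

0.584

MCC = (TP·TN − FP·FN) / √((TP+FP)(TP+FN)(TN+FP)(TN+FN))
Numerator = 50·124 − 19·20 = 5820
Denominator = √(69·70·143·144) = √99459360 = 9972.9314
MCC = 5820 / 9972.9314 = 0.584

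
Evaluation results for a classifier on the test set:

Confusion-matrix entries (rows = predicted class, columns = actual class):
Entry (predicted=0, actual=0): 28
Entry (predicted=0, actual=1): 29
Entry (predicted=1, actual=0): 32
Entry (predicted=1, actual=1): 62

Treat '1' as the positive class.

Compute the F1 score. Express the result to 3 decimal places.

Precision = TP/(TP+FP) = 62/94 = 0.6596
Recall = TP/(TP+FN) = 62/91 = 0.6813
F1 = 2·TP/(2·TP+FP+FN) = 124/185 = 0.670

0.670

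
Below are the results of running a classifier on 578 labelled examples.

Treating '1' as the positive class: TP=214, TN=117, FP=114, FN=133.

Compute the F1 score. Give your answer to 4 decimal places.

Precision = TP/(TP+FP) = 214/328 = 0.6524
Recall = TP/(TP+FN) = 214/347 = 0.6167
F1 = 2·TP/(2·TP+FP+FN) = 428/675 = 0.6341

0.6341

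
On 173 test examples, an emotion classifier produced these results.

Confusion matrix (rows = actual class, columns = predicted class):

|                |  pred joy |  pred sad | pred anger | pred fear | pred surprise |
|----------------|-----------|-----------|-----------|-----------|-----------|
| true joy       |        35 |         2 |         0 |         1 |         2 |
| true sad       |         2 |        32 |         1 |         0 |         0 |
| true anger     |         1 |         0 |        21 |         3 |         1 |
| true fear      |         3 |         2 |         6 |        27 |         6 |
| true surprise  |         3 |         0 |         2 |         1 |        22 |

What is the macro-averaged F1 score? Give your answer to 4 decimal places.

0.7882

Per-class F1 score (2·TP/(2·TP+FP+FN)):
  joy: TP=35, FP=2+1+3+3=9, FN=2+0+1+2=5 → 70/84 = 0.83333
  sad: TP=32, FP=2+0+2+0=4, FN=2+1+0+0=3 → 64/71 = 0.90141
  anger: TP=21, FP=0+1+6+2=9, FN=1+0+3+1=5 → 42/56 = 0.75000
  fear: TP=27, FP=1+0+3+1=5, FN=3+2+6+6=17 → 54/76 = 0.71053
  surprise: TP=22, FP=2+0+1+6=9, FN=3+0+2+1=6 → 44/59 = 0.74576
Macro-F1 score = mean = (0.83333 + 0.90141 + 0.75000 + 0.71053 + 0.74576) / 5 = 0.7882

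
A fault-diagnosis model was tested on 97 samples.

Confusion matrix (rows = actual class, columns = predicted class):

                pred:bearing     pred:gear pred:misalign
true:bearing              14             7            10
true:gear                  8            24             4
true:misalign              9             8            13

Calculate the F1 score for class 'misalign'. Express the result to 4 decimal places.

F1 score = 2·TP/(2·TP+FP+FN).
misalign: TP=13, FP=10+4=14, FN=9+8=17 → 26/57 = 0.45614

0.4561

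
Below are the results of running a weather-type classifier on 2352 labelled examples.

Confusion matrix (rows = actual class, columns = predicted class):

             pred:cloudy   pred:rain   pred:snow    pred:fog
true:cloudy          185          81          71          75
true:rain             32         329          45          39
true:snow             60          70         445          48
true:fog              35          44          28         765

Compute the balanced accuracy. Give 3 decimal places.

0.695

Balanced accuracy = mean of per-class recall.
  cloudy: recall = 185/412 = 0.4490
  rain: recall = 329/445 = 0.7393
  snow: recall = 445/623 = 0.7143
  fog: recall = 765/872 = 0.8773
Mean = (0.4490 + 0.7393 + 0.7143 + 0.8773) / 4 = 0.695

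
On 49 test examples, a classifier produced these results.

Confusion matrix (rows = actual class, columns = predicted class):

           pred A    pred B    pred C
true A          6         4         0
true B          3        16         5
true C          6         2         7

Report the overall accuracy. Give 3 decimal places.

0.592

Accuracy = trace / total = (6+16+7=29) / 49 = 29/49 = 0.592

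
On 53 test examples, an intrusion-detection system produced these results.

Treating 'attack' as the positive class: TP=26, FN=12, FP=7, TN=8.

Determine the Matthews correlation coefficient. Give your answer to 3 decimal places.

0.202

MCC = (TP·TN − FP·FN) / √((TP+FP)(TP+FN)(TN+FP)(TN+FN))
Numerator = 26·8 − 7·12 = 124
Denominator = √(33·38·15·20) = √376200 = 613.3514
MCC = 124 / 613.3514 = 0.202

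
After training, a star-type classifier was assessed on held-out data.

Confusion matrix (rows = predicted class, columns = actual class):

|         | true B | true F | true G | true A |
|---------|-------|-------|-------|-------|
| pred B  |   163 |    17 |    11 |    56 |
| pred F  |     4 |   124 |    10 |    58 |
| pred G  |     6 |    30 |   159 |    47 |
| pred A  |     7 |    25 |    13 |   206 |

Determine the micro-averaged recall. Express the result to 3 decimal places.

Micro-averaging pools counts across classes: ΣTP=652, ΣFP=284, ΣFN=284.
Micro-recall = TP/(TP+FN) on pooled counts = 0.697 (equals overall accuracy in single-label multiclass).

0.697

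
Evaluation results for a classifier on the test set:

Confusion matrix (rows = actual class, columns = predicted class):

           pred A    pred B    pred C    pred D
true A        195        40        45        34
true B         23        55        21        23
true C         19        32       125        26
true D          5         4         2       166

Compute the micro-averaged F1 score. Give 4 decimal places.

Micro-averaging pools counts across classes: ΣTP=541, ΣFP=274, ΣFN=274.
Micro-F1 score = 2·TP/(2·TP+FP+FN) on pooled counts = 0.6638 (equals overall accuracy in single-label multiclass).

0.6638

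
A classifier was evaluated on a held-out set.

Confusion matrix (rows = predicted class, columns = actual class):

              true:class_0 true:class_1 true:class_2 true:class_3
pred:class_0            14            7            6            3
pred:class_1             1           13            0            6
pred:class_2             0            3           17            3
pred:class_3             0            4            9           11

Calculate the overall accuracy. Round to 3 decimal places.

0.567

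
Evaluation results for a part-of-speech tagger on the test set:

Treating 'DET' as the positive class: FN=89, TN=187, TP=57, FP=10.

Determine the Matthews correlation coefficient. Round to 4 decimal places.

MCC = (TP·TN − FP·FN) / √((TP+FP)(TP+FN)(TN+FP)(TN+FN))
Numerator = 57·187 − 10·89 = 9769
Denominator = √(67·146·197·276) = √531866904 = 23062.2398
MCC = 9769 / 23062.2398 = 0.4236

0.4236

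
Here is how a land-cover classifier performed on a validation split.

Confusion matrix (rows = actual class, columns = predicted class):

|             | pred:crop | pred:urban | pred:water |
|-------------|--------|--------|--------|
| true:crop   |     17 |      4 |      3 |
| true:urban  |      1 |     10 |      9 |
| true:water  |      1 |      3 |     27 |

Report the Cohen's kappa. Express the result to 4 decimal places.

0.5649

Observed agreement pₒ = trace/N = 54/75 = 0.72000
Expected agreement pₑ = Σ (rowᵢ·colᵢ)/N² = (24·19 + 20·17 + 31·39)/75² = 0.35644
κ = (pₒ − pₑ)/(1 − pₑ) = (0.72000 − 0.35644)/(1 − 0.35644) = 0.5649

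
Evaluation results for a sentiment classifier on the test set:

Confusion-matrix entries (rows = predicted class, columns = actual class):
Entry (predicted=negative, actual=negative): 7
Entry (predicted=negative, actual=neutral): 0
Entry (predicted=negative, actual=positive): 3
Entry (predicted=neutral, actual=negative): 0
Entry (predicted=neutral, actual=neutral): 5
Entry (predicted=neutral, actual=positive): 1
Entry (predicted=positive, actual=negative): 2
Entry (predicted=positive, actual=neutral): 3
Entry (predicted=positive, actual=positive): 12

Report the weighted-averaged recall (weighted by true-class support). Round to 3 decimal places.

0.727

Per-class recall (TP/(TP+FN)):
  negative: TP=7, FN=0+2=2 → 7/9 = 0.7778
  neutral: TP=5, FN=0+3=3 → 5/8 = 0.6250
  positive: TP=12, FN=3+1=4 → 12/16 = 0.7500
Weighted-recall = Σ (supportᵢ/N)·recallᵢ with N=33: (9/33)·0.7778 + (8/33)·0.6250 + (16/33)·0.7500 = 0.727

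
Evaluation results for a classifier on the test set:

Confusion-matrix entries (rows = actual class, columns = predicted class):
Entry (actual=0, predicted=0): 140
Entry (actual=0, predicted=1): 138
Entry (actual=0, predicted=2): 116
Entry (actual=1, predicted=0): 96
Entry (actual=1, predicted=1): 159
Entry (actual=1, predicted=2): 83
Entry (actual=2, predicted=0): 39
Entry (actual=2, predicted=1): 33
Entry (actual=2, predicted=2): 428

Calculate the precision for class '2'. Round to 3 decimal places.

0.683

Take TP from the diagonal, FP from the rest of the '2' prediction marginal, FN from the rest of the '2' actual marginal.
precision = TP/(TP+FP).
2: TP=428, FP=116+83=199 → 428/627 = 0.6826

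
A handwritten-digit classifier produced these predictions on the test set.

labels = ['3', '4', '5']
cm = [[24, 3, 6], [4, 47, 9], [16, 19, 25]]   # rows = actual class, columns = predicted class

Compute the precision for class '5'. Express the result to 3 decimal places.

precision = TP/(TP+FP).
5: TP=25, FP=6+9=15 → 25/40 = 0.6250

0.625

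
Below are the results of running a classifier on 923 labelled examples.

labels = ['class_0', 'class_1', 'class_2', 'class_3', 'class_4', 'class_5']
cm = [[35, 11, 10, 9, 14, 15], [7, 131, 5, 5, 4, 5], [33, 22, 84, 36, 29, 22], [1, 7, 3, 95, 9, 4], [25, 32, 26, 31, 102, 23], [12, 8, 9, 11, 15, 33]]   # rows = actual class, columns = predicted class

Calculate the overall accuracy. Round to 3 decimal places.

0.520

Accuracy = trace / total = (35+131+84+95+102+33=480) / 923 = 480/923 = 0.520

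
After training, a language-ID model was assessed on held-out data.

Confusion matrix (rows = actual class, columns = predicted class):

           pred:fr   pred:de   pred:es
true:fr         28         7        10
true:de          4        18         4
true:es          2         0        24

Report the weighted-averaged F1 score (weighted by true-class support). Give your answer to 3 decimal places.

0.719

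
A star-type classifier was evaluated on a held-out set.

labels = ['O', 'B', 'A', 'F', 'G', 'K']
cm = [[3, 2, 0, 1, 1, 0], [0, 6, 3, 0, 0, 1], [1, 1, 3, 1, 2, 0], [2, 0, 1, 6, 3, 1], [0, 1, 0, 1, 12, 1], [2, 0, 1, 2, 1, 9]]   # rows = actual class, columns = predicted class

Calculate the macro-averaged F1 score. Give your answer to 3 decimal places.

Per-class F1 score (2·TP/(2·TP+FP+FN)):
  O: TP=3, FP=0+1+2+0+2=5, FN=2+0+1+1+0=4 → 6/15 = 0.4000
  B: TP=6, FP=2+1+0+1+0=4, FN=0+3+0+0+1=4 → 12/20 = 0.6000
  A: TP=3, FP=0+3+1+0+1=5, FN=1+1+1+2+0=5 → 6/16 = 0.3750
  F: TP=6, FP=1+0+1+1+2=5, FN=2+0+1+3+1=7 → 12/24 = 0.5000
  G: TP=12, FP=1+0+2+3+1=7, FN=0+1+0+1+1=3 → 24/34 = 0.7059
  K: TP=9, FP=0+1+0+1+1=3, FN=2+0+1+2+1=6 → 18/27 = 0.6667
Macro-F1 score = mean = (0.4000 + 0.6000 + 0.3750 + 0.5000 + 0.7059 + 0.6667) / 6 = 0.541

0.541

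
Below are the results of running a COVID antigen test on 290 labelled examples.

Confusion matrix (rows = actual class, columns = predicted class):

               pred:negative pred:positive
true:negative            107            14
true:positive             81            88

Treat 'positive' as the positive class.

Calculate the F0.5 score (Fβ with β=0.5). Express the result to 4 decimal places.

0.7626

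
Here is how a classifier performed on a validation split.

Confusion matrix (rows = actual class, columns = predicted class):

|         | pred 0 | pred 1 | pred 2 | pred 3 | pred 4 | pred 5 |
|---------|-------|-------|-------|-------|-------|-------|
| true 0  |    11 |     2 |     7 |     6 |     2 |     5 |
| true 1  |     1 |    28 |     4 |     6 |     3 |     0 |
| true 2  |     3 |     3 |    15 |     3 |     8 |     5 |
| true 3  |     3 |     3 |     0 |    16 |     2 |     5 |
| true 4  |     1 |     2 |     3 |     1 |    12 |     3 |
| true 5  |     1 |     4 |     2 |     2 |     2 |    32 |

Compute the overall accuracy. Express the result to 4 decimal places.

Accuracy = trace / total = (11+28+15+16+12+32=114) / 206 = 114/206 = 0.5534

0.5534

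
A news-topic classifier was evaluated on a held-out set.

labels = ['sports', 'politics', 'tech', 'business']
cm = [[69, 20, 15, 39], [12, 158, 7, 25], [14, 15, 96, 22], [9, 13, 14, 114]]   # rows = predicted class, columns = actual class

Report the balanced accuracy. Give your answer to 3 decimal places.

Balanced accuracy = mean of per-class recall.
  sports: recall = 69/104 = 0.6635
  politics: recall = 158/206 = 0.7670
  tech: recall = 96/132 = 0.7273
  business: recall = 114/200 = 0.5700
Mean = (0.6635 + 0.7670 + 0.7273 + 0.5700) / 4 = 0.682

0.682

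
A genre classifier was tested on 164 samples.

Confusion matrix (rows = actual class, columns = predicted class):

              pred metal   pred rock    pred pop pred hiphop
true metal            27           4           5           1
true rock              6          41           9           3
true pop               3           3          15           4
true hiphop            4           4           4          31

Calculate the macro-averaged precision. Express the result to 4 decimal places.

0.6782

Per-class precision (TP/(TP+FP)):
  metal: TP=27, FP=6+3+4=13 → 27/40 = 0.67500
  rock: TP=41, FP=4+3+4=11 → 41/52 = 0.78846
  pop: TP=15, FP=5+9+4=18 → 15/33 = 0.45455
  hiphop: TP=31, FP=1+3+4=8 → 31/39 = 0.79487
Macro-precision = mean = (0.67500 + 0.78846 + 0.45455 + 0.79487) / 4 = 0.6782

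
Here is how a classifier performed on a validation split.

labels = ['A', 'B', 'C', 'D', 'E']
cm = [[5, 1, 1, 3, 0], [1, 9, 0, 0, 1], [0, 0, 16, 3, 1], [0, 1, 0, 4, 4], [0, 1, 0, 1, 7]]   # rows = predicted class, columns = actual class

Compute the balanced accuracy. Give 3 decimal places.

Balanced accuracy = mean of per-class recall.
  A: recall = 5/6 = 0.8333
  B: recall = 9/12 = 0.7500
  C: recall = 16/17 = 0.9412
  D: recall = 4/11 = 0.3636
  E: recall = 7/13 = 0.5385
Mean = (0.8333 + 0.7500 + 0.9412 + 0.3636 + 0.5385) / 5 = 0.685

0.685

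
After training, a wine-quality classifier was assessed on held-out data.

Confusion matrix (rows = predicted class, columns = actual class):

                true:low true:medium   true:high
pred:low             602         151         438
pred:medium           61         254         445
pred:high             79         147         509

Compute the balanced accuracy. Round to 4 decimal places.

0.5457

Balanced accuracy = mean of per-class recall.
  low: recall = 602/742 = 0.81132
  medium: recall = 254/552 = 0.46014
  high: recall = 509/1392 = 0.36566
Mean = (0.81132 + 0.46014 + 0.36566) / 3 = 0.5457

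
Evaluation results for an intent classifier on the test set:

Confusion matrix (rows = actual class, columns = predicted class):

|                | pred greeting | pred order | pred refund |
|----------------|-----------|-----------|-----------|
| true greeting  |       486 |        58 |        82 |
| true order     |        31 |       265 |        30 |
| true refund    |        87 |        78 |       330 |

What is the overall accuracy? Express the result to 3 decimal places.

Accuracy = trace / total = (486+265+330=1081) / 1447 = 1081/1447 = 0.747

0.747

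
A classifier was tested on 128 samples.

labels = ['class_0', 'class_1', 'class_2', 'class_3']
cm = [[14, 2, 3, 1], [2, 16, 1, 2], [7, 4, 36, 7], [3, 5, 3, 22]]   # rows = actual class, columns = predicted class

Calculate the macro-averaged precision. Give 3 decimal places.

0.664

Per-class precision (TP/(TP+FP)):
  class_0: TP=14, FP=2+7+3=12 → 14/26 = 0.5385
  class_1: TP=16, FP=2+4+5=11 → 16/27 = 0.5926
  class_2: TP=36, FP=3+1+3=7 → 36/43 = 0.8372
  class_3: TP=22, FP=1+2+7=10 → 22/32 = 0.6875
Macro-precision = mean = (0.5385 + 0.5926 + 0.8372 + 0.6875) / 4 = 0.664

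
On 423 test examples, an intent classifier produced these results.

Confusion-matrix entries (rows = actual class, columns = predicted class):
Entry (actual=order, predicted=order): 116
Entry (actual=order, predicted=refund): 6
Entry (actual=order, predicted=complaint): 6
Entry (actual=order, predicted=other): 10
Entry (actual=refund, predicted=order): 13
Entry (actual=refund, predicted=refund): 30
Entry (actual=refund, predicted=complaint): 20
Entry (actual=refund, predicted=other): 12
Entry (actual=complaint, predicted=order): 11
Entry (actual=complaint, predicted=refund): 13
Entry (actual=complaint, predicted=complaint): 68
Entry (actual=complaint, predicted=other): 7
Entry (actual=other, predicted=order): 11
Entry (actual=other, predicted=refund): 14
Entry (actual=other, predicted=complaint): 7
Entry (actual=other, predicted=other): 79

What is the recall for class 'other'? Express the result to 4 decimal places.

0.7117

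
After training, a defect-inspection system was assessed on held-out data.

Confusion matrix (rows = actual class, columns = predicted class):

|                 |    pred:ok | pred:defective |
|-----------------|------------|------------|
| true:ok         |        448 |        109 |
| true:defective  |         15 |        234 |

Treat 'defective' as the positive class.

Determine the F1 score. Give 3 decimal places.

Precision = TP/(TP+FP) = 234/343 = 0.6822
Recall = TP/(TP+FN) = 234/249 = 0.9398
F1 = 2·TP/(2·TP+FP+FN) = 468/592 = 0.791

0.791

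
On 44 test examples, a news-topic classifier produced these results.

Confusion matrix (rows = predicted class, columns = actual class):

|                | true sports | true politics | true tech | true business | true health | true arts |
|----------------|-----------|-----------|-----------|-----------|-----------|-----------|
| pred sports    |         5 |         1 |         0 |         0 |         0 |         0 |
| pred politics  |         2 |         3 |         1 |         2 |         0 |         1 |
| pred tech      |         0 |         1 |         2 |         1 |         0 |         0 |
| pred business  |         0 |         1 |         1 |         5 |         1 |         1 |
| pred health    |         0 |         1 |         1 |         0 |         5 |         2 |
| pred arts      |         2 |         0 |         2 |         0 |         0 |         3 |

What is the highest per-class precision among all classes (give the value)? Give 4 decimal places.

Per-class precision (TP/(TP+FP)):
  sports: TP=5, FP=1+0+0+0+0=1 → 5/6 = 0.83333
  politics: TP=3, FP=2+1+2+0+1=6 → 3/9 = 0.33333
  tech: TP=2, FP=0+1+1+0+0=2 → 2/4 = 0.50000
  business: TP=5, FP=0+1+1+1+1=4 → 5/9 = 0.55556
  health: TP=5, FP=0+1+1+0+2=4 → 5/9 = 0.55556
  arts: TP=3, FP=2+0+2+0+0=4 → 3/7 = 0.42857
Highest is class 'sports' with precision = 0.8333.

0.8333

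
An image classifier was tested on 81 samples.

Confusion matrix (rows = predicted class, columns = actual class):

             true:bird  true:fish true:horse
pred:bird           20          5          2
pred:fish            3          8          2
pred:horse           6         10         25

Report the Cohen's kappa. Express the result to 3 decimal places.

0.471

Observed agreement pₒ = trace/N = 53/81 = 0.6543
Expected agreement pₑ = Σ (rowᵢ·colᵢ)/N² = (29·27 + 23·13 + 29·41)/81² = 0.3461
κ = (pₒ − pₑ)/(1 − pₑ) = (0.6543 − 0.3461)/(1 − 0.3461) = 0.471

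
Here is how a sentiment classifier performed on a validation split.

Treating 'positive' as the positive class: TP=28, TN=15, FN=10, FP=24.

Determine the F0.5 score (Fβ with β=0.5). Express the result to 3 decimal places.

Fβ = (1+β²)·TP / ((1+β²)·TP + β²·FN + FP), with β²=1/4
= 1.25·28 / (1.25·28 + 0.25·10 + 24) = 0.569

0.569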